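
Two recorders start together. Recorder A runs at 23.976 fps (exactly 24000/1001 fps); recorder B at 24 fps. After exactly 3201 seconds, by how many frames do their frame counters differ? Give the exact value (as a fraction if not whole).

A emits 24000/1001 × 3201 = 6984000/91 frames; B emits 24 × 3201 = 76824.
Difference = 6984/91 frames (≈ 76.7473); B is ahead of A.

6984/91 frames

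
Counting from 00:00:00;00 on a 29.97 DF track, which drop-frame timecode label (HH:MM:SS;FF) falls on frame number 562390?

Ten DF minutes hold 17982 frames, so frame 562390 lies in block 31 (frames 557442–575423) with 4948 frames into that block.
The block's first minute is 1800 frames and the rest 1798 each; 4948 frames reaches minute 2, so 31 × 18 + 2 × 2 = 562 labels have been skipped so far.
Adding those back, label number 562390 + 562 = 562952 at 30 labels/s is 18765 s + 2 f = 5 h 12 min 45 s frame 2, i.e. 05:12:45;02.

05:12:45;02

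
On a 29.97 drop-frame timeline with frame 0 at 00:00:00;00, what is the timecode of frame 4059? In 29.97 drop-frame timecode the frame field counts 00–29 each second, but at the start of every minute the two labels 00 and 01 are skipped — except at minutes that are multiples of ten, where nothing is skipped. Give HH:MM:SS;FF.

Ten DF minutes hold 17982 frames, so frame 4059 lies in block 0 (frames 0–17981) with 4059 frames into that block.
The block's first minute is 1800 frames and the rest 1798 each; 4059 frames reaches minute 2, so 0 × 18 + 2 × 2 = 4 labels have been skipped so far.
Adding those back, label number 4059 + 4 = 4063 at 30 labels/s is 135 s + 13 f = 0 h 2 min 15 s frame 13, i.e. 00:02:15;13.

00:02:15;13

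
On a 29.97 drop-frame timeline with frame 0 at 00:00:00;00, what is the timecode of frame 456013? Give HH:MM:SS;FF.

04:13:35;19

Each 10-minute DF block holds 10 × 60 × 30 − 9 × 2 = 17982 frames. 456013 ÷ 17982 → 25 full blocks, remainder 6463.
Within the partial block the first minute is 1800 frames and each further minute 1798, so 3 further minute boundaries passed. Total skipped labels = 18 × 25 + 2 × 3 = 456.
Non-drop label index = 456013 + 456 = 456469; at 30 labels/s that is 04:13:35:19, i.e. DF 04:13:35;19.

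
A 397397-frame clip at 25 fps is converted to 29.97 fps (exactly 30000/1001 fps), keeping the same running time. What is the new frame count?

Target frames = source frames × (target rate / source rate) = 397397 × (30000/1001)/(25) = 397397 × 1200/1001 = 476400.

476400 frames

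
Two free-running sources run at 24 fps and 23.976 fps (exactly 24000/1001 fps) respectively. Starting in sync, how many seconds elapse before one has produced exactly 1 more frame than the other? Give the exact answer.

1001/24 seconds

The gap grows by |24000/1001 − 24| = 24/1001 frames per second.
Time for a 1-frame gap: 1 ÷ (24/1001) = 1001/24 s.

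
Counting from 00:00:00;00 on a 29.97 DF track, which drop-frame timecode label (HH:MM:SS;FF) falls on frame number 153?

Ten DF minutes hold 17982 frames, so frame 153 lies in block 0 (frames 0–17981) with 153 frames into that block.
The block's first minute is 1800 frames and the rest 1798 each; 153 frames reaches minute 0, so 0 × 18 + 0 × 2 = 0 labels have been skipped so far.
Adding those back, label number 153 + 0 = 153 at 30 labels/s is 5 s + 3 f = 0 h 0 min 5 s frame 3, i.e. 00:00:05;03.

00:00:05;03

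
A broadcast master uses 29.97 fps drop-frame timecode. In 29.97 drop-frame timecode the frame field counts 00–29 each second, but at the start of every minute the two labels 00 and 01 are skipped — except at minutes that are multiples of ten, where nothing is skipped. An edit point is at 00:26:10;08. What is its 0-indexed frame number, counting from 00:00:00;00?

Complete 10-minute blocks: 2, each 17982 frames → 35964.
Remaining 6 whole minutes in the current block: 1800 + 5 × 1798 = 10790 frames.
Within the current minute: 10 × 30 + 8 − 2 = 306 (labels ;00/;01 skipped at this minute). Total = 35964 + 10790 + 306 = 47060.

47060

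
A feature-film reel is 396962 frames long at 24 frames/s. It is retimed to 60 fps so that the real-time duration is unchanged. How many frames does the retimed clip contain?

992405 frames

Target frames = source frames × (target rate / source rate) = 396962 × (60)/(24) = 396962 × 5/2 = 992405.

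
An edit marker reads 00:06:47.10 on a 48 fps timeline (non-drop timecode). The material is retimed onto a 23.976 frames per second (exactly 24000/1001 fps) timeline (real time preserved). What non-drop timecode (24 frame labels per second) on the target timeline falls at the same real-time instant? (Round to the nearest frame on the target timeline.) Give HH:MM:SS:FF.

00:06:46:19

Source frame index: (0×3600 + 6×60 + 47) × 48 + 10 = 19546.
Real time: 19546 / (48) = 9773/24 s.
Target frame: (9773/24) × (24000/1001) = 9773000/1001 ≈ 9763.237 → 9763.
At 24 labels/s: frame 9763 → 00:06:46:19.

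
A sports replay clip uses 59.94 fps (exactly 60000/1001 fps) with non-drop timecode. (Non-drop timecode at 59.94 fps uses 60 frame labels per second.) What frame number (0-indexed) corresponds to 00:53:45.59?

193559

Total seconds to the label: (0 × 3600 + 53 × 60 + 45) = 3225.
Frame index = 3225 × 60 + 59 = 193559.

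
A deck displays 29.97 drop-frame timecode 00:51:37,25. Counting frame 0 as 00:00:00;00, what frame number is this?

As if non-drop at 30 labels/s: (0 × 3600 + 51 × 60 + 37) × 30 + 25 = 92935.
Minute boundaries passed: 51; those not divisible by 10: 51 − 5 = 46; dropped labels = 2 × 46 = 92.
Actual frame index = 92935 − 92 = 92843.

92843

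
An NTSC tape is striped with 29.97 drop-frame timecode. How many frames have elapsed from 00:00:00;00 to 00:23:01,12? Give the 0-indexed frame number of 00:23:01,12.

41400

Complete 10-minute blocks: 2, each 17982 frames → 35964.
Remaining 3 whole minutes in the current block: 1800 + 2 × 1798 = 5396 frames.
Within the current minute: 1 × 30 + 12 − 2 = 40 (labels ;00/;01 skipped at this minute). Total = 35964 + 5396 + 40 = 41400.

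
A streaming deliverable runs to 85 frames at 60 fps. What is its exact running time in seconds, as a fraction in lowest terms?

17/12 seconds

Running time = 85 ÷ (60) = 85 × 1/60 = 17/12 s.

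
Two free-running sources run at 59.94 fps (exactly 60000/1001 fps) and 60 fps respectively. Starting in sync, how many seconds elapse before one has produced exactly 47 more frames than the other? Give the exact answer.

47047/60 seconds

The gap grows by |60 − 60000/1001| = 60/1001 frames per second.
Time for a 47-frame gap: 47 ÷ (60/1001) = 47047/60 s.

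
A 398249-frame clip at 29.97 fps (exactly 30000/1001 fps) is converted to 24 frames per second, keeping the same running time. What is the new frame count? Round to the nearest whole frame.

Frames at target rate = 398249 × (24) / (30000/1001) = 398647249/1250 ≈ 318917.799.
Nearest whole frame: 318918.

318918 frames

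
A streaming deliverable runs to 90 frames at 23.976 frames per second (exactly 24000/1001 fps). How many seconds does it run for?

Running time = 90 / (24000/1001) = 3.75375 s.

3.75375 seconds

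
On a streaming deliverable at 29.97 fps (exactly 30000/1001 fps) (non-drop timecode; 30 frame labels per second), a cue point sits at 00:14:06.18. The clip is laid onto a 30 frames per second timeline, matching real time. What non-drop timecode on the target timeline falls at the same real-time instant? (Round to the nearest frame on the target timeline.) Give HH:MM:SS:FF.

00:14:07:13

Source frame index: (0×3600 + 14×60 + 6) × 30 + 18 = 25398.
Real time: 25398 / (30000/1001) = 4237233/5000 s.
Target frame: (4237233/5000) × (30) = 12711699/500 ≈ 25423.398 → 25423.
At 30 labels/s: frame 25423 → 00:14:07:13.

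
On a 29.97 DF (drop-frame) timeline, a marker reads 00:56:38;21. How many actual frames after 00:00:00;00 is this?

101859

As if non-drop at 30 labels/s: (0 × 3600 + 56 × 60 + 38) × 30 + 21 = 101961.
Minute boundaries passed: 56; those not divisible by 10: 56 − 5 = 51; dropped labels = 2 × 51 = 102.
Actual frame index = 101961 − 102 = 101859.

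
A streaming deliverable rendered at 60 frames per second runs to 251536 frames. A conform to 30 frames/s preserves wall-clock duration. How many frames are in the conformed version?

Target frames = source frames × (target rate / source rate) = 251536 × (30)/(60) = 251536 × 1/2 = 125768.

125768 frames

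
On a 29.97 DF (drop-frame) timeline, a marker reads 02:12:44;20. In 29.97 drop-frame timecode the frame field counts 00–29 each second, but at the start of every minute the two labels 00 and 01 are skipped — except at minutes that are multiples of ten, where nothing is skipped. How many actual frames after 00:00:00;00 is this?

As if non-drop at 30 labels/s: (2 × 3600 + 12 × 60 + 44) × 30 + 20 = 238940.
Minute boundaries passed: 132; those not divisible by 10: 132 − 13 = 119; dropped labels = 2 × 119 = 238.
Actual frame index = 238940 − 238 = 238702.

238702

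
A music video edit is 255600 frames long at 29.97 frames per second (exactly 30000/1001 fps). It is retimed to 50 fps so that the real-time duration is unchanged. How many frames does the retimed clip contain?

Target frames = source frames × (target rate / source rate) = 255600 × (50)/(30000/1001) = 255600 × 1001/600 = 426426.

426426 frames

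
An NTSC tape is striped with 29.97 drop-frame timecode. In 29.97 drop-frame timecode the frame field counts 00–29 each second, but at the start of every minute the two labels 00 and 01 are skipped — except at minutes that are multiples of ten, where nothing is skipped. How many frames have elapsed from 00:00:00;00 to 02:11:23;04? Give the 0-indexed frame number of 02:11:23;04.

236258

Complete 10-minute blocks: 13, each 17982 frames → 233766.
Remaining 1 whole minute in the current block: 1800 + 0 × 1798 = 1800 frames.
Within the current minute: 23 × 30 + 4 − 2 = 692 (labels ;00/;01 skipped at this minute). Total = 233766 + 1800 + 692 = 236258.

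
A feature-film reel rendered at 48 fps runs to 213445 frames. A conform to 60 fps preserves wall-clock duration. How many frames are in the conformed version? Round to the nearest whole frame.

266806 frames

Frames at target rate = 213445 × (60) / (48) = 1067225/4 ≈ 266806.250.
Nearest whole frame: 266806.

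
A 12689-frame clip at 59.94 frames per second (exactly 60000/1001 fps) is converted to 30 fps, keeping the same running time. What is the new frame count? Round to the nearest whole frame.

Frames at target rate = 12689 × (30) / (60000/1001) = 12701689/2000 ≈ 6350.845.
Nearest whole frame: 6351.

6351 frames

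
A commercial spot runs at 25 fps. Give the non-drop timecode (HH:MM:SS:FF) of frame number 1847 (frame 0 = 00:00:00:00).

1847 ÷ 25 = 73 full seconds, remainder 22 frames.
73 s = 0 h 1 min 13 s.
Timecode: 00:01:13:22.

00:01:13:22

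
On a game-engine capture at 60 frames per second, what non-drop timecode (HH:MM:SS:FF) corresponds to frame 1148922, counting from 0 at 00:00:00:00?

1148922 ÷ 60 = 19148 full seconds, remainder 42 frames.
19148 s = 5 h 19 min 8 s.
Timecode: 05:19:08:42.

05:19:08:42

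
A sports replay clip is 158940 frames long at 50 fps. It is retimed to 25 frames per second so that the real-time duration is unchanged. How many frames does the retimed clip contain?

Target frames = source frames × (target rate / source rate) = 158940 × (25)/(50) = 158940 × 1/2 = 79470.

79470 frames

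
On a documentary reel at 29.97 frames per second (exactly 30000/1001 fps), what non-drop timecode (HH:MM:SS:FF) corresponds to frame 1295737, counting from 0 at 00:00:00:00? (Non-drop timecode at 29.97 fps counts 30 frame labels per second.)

11:59:51:07

1295737 ÷ 30 = 43191 full seconds, remainder 7 frames.
43191 s = 11 h 59 min 51 s.
Timecode: 11:59:51:07.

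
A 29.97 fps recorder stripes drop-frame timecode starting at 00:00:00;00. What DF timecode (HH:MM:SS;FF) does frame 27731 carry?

Each 10-minute DF block holds 10 × 60 × 30 − 9 × 2 = 17982 frames. 27731 ÷ 17982 → 1 full block, remainder 9749.
Within the partial block the first minute is 1800 frames and each further minute 1798, so 5 further minute boundaries passed. Total skipped labels = 18 × 1 + 2 × 5 = 28.
Non-drop label index = 27731 + 28 = 27759; at 30 labels/s that is 00:15:25:09, i.e. DF 00:15:25;09.

00:15:25;09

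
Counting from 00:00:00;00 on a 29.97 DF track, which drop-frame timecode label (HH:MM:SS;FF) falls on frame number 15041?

Ten DF minutes hold 17982 frames, so frame 15041 lies in block 0 (frames 0–17981) with 15041 frames into that block.
The block's first minute is 1800 frames and the rest 1798 each; 15041 frames reaches minute 8, so 0 × 18 + 8 × 2 = 16 labels have been skipped so far.
Adding those back, label number 15041 + 16 = 15057 at 30 labels/s is 501 s + 27 f = 0 h 8 min 21 s frame 27, i.e. 00:08:21;27.

00:08:21;27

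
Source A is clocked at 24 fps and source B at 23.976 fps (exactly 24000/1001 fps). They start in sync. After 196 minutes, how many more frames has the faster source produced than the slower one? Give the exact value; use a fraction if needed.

40320/143 frames

196 min = 11760 s.
A emits 24 × 11760 = 282240 frames; B emits 24000/1001 × 11760 = 40320000/143.
Difference = 40320/143 frames (≈ 281.9580); B is behind A.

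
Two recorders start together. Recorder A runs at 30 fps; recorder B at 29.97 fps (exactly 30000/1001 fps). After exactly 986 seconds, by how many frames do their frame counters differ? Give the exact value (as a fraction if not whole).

A emits 30 × 986 = 29580 frames; B emits 30000/1001 × 986 = 29580000/1001.
Difference = 29580/1001 frames (≈ 29.5504); B is behind A.

29580/1001 frames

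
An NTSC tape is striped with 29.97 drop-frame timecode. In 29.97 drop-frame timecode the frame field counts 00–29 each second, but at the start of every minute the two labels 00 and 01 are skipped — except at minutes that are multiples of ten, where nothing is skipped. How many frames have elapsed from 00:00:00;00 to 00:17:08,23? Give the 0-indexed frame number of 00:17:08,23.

Complete 10-minute blocks: 1, each 17982 frames → 17982.
Remaining 7 whole minutes in the current block: 1800 + 6 × 1798 = 12588 frames.
Within the current minute: 8 × 30 + 23 − 2 = 261 (labels ;00/;01 skipped at this minute). Total = 17982 + 12588 + 261 = 30831.

30831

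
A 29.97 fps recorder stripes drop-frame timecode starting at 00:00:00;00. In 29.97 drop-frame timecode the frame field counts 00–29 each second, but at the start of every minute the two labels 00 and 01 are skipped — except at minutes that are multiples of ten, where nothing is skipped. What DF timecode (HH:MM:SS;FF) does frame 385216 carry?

03:34:13;12

Ten DF minutes hold 17982 frames, so frame 385216 lies in block 21 (frames 377622–395603) with 7594 frames into that block.
The block's first minute is 1800 frames and the rest 1798 each; 7594 frames reaches minute 4, so 21 × 18 + 4 × 2 = 386 labels have been skipped so far.
Adding those back, label number 385216 + 386 = 385602 at 30 labels/s is 12853 s + 12 f = 3 h 34 min 13 s frame 12, i.e. 03:34:13;12.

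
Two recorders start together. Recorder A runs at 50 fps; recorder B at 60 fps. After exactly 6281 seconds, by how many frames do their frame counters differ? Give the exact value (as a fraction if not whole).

A emits 50 × 6281 = 314050 frames; B emits 60 × 6281 = 376860.
Difference = 62810 frames; B is ahead of A.

62810 frames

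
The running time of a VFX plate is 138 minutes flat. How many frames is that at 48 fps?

397440 frames

138 min = 8280 s.
Frames = 8280 × 48 = 397440.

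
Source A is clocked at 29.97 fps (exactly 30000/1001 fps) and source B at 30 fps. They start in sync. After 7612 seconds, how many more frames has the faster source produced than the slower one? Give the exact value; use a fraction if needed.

A emits 30000/1001 × 7612 = 20760000/91 frames; B emits 30 × 7612 = 228360.
Difference = 20760/91 frames (≈ 228.1319); B is ahead of A.

20760/91 frames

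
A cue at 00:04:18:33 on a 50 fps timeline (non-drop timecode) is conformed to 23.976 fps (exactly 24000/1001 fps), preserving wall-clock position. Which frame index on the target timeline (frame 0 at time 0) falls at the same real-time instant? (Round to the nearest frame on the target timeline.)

frame 6202

Source frame index: (0×3600 + 4×60 + 18) × 50 + 33 = 12933.
Real time: 12933 / (50) = 12933/50 s.
Target frame: (12933/50) × (24000/1001) = 6207840/1001 ≈ 6201.638 → 6202.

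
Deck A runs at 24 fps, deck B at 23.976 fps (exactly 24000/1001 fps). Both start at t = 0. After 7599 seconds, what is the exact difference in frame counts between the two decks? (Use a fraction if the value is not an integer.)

A emits 24 × 7599 = 182376 frames; B emits 24000/1001 × 7599 = 182376000/1001.
Difference = 182376/1001 frames (≈ 182.1938); B is behind A.

182376/1001 frames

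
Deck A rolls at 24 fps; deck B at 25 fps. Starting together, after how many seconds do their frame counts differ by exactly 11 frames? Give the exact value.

11 seconds

The gap grows by |25 − 24| = 1 frame per second.
Time for a 11-frame gap: 11 ÷ (1) = 11 s.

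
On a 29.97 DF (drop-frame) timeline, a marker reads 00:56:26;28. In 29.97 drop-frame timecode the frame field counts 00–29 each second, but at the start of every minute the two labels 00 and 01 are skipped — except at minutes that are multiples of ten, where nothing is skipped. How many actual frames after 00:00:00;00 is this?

Complete 10-minute blocks: 5, each 17982 frames → 89910.
Remaining 6 whole minutes in the current block: 1800 + 5 × 1798 = 10790 frames.
Within the current minute: 26 × 30 + 28 − 2 = 806 (labels ;00/;01 skipped at this minute). Total = 89910 + 10790 + 806 = 101506.

101506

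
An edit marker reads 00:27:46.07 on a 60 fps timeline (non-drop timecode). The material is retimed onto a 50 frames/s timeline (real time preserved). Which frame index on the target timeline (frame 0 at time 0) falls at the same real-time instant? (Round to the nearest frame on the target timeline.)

Source frame index: (0×3600 + 27×60 + 46) × 60 + 7 = 99967.
Real time: 99967 / (60) = 99967/60 s.
Target frame: (99967/60) × (50) = 499835/6 ≈ 83305.833 → 83306.

frame 83306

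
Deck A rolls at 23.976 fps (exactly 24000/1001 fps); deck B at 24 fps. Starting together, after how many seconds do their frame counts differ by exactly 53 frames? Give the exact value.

The gap grows by |24 − 24000/1001| = 24/1001 frames per second.
Time for a 53-frame gap: 53 ÷ (24/1001) = 53053/24 s.

53053/24 seconds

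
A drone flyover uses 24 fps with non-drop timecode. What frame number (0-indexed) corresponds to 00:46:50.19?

Total seconds to the label: (0 × 3600 + 46 × 60 + 50) = 2810.
Frame index = 2810 × 24 + 19 = 67459.

frame 67459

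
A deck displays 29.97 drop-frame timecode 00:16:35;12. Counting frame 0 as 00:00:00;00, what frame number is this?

29832

As if non-drop at 30 labels/s: (0 × 3600 + 16 × 60 + 35) × 30 + 12 = 29862.
Minute boundaries passed: 16; those not divisible by 10: 16 − 1 = 15; dropped labels = 2 × 15 = 30.
Actual frame index = 29862 − 30 = 29832.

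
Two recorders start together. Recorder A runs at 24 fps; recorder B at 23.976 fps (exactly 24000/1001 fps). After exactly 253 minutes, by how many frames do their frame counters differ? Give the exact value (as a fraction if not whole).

253 min = 15180 s.
A emits 24 × 15180 = 364320 frames; B emits 24000/1001 × 15180 = 33120000/91.
Difference = 33120/91 frames (≈ 363.9560); B is behind A.

33120/91 frames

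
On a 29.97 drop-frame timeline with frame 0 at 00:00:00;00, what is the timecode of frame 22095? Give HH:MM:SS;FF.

Each 10-minute DF block holds 10 × 60 × 30 − 9 × 2 = 17982 frames. 22095 ÷ 17982 → 1 full block, remainder 4113.
Within the partial block the first minute is 1800 frames and each further minute 1798, so 2 further minute boundaries passed. Total skipped labels = 18 × 1 + 2 × 2 = 22.
Non-drop label index = 22095 + 22 = 22117; at 30 labels/s that is 00:12:17:07, i.e. DF 00:12:17;07.

00:12:17;07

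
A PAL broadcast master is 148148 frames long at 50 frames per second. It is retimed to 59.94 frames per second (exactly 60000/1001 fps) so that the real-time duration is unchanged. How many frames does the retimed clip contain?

Target frames = source frames × (target rate / source rate) = 148148 × (60000/1001)/(50) = 148148 × 1200/1001 = 177600.

177600 frames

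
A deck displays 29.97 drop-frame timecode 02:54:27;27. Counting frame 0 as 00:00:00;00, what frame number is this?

As if non-drop at 30 labels/s: (2 × 3600 + 54 × 60 + 27) × 30 + 27 = 314037.
Minute boundaries passed: 174; those not divisible by 10: 174 − 17 = 157; dropped labels = 2 × 157 = 314.
Actual frame index = 314037 − 314 = 313723.

313723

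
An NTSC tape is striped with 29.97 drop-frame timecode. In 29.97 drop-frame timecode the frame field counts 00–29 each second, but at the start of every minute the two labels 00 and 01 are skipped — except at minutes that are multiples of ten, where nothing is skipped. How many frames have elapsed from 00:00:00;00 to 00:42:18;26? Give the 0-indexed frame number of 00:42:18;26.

76090

Complete 10-minute blocks: 4, each 17982 frames → 71928.
Remaining 2 whole minutes in the current block: 1800 + 1 × 1798 = 3598 frames.
Within the current minute: 18 × 30 + 26 − 2 = 564 (labels ;00/;01 skipped at this minute). Total = 71928 + 3598 + 564 = 76090.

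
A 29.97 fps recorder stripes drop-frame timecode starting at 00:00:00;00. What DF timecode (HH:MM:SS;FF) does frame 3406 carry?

Ten DF minutes hold 17982 frames, so frame 3406 lies in block 0 (frames 0–17981) with 3406 frames into that block.
The block's first minute is 1800 frames and the rest 1798 each; 3406 frames reaches minute 1, so 0 × 18 + 1 × 2 = 2 labels have been skipped so far.
Adding those back, label number 3406 + 2 = 3408 at 30 labels/s is 113 s + 18 f = 0 h 1 min 53 s frame 18, i.e. 00:01:53;18.

00:01:53;18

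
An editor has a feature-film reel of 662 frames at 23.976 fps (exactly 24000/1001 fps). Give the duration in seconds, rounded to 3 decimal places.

Running time = 662 × 1001/24000 = 331331/12000 s ≈ 27.611 s.

27.611 seconds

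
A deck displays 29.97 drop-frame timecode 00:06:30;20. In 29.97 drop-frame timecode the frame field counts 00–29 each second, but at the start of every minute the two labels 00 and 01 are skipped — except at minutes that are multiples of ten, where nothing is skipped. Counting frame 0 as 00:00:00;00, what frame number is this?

Complete 10-minute blocks: 0, each 17982 frames → 0.
Remaining 6 whole minutes in the current block: 1800 + 5 × 1798 = 10790 frames.
Within the current minute: 30 × 30 + 20 − 2 = 918 (labels ;00/;01 skipped at this minute). Total = 0 + 10790 + 918 = 11708.

11708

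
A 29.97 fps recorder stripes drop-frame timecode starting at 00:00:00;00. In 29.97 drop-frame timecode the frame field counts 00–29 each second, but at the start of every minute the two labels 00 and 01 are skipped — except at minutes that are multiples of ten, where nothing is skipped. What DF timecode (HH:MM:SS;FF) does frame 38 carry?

Ten DF minutes hold 17982 frames, so frame 38 lies in block 0 (frames 0–17981) with 38 frames into that block.
The block's first minute is 1800 frames and the rest 1798 each; 38 frames reaches minute 0, so 0 × 18 + 0 × 2 = 0 labels have been skipped so far.
Adding those back, label number 38 + 0 = 38 at 30 labels/s is 1 s + 8 f = 0 h 0 min 1 s frame 8, i.e. 00:00:01;08.

00:00:01;08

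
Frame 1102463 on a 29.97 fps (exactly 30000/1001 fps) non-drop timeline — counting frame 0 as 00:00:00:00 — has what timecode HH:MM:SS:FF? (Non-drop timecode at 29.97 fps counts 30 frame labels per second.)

10:12:28:23

1102463 ÷ 30 = 36748 full seconds, remainder 23 frames.
36748 s = 10 h 12 min 28 s.
Timecode: 10:12:28:23.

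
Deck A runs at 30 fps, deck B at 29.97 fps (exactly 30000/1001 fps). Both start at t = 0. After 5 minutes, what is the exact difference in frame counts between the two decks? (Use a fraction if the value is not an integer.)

9000/1001 frames

5 min = 300 s.
A emits 30 × 300 = 9000 frames; B emits 30000/1001 × 300 = 9000000/1001.
Difference = 9000/1001 frames (≈ 8.9910); B is behind A.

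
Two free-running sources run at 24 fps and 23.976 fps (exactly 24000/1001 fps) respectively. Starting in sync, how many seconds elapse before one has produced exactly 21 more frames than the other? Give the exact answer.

875.875 seconds

The gap grows by |24000/1001 − 24| = 24/1001 frames per second.
Time for a 21-frame gap: 21 ÷ (24/1001) = 875.875 s.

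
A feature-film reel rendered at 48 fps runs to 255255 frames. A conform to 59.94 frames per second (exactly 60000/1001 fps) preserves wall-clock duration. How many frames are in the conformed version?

318750 frames

Target frames = source frames × (target rate / source rate) = 255255 × (60000/1001)/(48) = 255255 × 1250/1001 = 318750.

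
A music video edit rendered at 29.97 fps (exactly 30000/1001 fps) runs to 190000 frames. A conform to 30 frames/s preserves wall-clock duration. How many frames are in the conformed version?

190190 frames

Target frames = source frames × (target rate / source rate) = 190000 × (30)/(30000/1001) = 190000 × 1001/1000 = 190190.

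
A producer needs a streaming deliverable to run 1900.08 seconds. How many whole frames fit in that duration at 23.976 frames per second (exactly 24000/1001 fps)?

Frames = 1900.08 × 24000/1001 = 501120/11 ≈ 45556.3636.
Complete frames: 45556.

45556 frames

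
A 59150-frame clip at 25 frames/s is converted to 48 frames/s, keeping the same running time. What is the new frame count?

113568 frames

Target frames = source frames × (target rate / source rate) = 59150 × (48)/(25) = 59150 × 48/25 = 113568.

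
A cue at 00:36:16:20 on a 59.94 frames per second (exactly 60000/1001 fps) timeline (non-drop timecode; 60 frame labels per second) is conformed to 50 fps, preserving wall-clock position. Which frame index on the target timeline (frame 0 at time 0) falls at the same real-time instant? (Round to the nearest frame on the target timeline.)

frame 108925

Source frame index: (0×3600 + 36×60 + 16) × 60 + 20 = 130580.
Real time: 130580 / (60000/1001) = 6535529/3000 s.
Target frame: (6535529/3000) × (50) = 6535529/60 ≈ 108925.483 → 108925.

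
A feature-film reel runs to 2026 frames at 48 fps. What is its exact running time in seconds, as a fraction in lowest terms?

1013/24 seconds

Running time = 2026 ÷ (48) = 2026 × 1/48 = 1013/24 s.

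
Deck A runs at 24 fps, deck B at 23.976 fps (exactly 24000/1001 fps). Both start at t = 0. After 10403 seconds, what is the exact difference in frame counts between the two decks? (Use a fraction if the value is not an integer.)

249672/1001 frames

A emits 24 × 10403 = 249672 frames; B emits 24000/1001 × 10403 = 249672000/1001.
Difference = 249672/1001 frames (≈ 249.4226); B is behind A.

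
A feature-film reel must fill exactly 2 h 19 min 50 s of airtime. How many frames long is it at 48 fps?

402720 frames

2 h 19 min 50 s = 8390 s.
Frames = 8390 × 48 = 402720.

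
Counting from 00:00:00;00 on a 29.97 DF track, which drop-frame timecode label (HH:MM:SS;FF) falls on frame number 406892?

Each 10-minute DF block holds 10 × 60 × 30 − 9 × 2 = 17982 frames. 406892 ÷ 17982 → 22 full blocks, remainder 11288.
Within the partial block the first minute is 1800 frames and each further minute 1798, so 6 further minute boundaries passed. Total skipped labels = 18 × 22 + 2 × 6 = 408.
Non-drop label index = 406892 + 408 = 407300; at 30 labels/s that is 03:46:16:20, i.e. DF 03:46:16;20.

03:46:16;20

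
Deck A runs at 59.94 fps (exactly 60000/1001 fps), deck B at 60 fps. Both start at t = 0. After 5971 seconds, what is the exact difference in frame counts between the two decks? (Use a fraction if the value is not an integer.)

A emits 60000/1001 × 5971 = 51180000/143 frames; B emits 60 × 5971 = 358260.
Difference = 51180/143 frames (≈ 357.9021); B is ahead of A.

51180/143 frames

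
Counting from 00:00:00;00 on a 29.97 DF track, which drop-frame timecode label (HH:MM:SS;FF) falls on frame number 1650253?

15:17:43;15

Each 10-minute DF block holds 10 × 60 × 30 − 9 × 2 = 17982 frames. 1650253 ÷ 17982 → 91 full blocks, remainder 13891.
Within the partial block the first minute is 1800 frames and each further minute 1798, so 7 further minute boundaries passed. Total skipped labels = 18 × 91 + 2 × 7 = 1652.
Non-drop label index = 1650253 + 1652 = 1651905; at 30 labels/s that is 15:17:43:15, i.e. DF 15:17:43;15.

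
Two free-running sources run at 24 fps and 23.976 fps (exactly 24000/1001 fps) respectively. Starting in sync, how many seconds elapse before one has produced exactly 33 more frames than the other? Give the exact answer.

The gap grows by |24000/1001 − 24| = 24/1001 frames per second.
Time for a 33-frame gap: 33 ÷ (24/1001) = 1376.375 s.

1376.375 seconds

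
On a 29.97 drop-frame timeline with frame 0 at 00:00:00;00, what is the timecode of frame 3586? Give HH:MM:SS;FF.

00:01:59;18

Ten DF minutes hold 17982 frames, so frame 3586 lies in block 0 (frames 0–17981) with 3586 frames into that block.
The block's first minute is 1800 frames and the rest 1798 each; 3586 frames reaches minute 1, so 0 × 18 + 1 × 2 = 2 labels have been skipped so far.
Adding those back, label number 3586 + 2 = 3588 at 30 labels/s is 119 s + 18 f = 0 h 1 min 59 s frame 18, i.e. 00:01:59;18.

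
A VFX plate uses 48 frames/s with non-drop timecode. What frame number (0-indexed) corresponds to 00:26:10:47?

Total seconds to the label: (0 × 3600 + 26 × 60 + 10) = 1570.
Frame index = 1570 × 48 + 47 = 75407.

75407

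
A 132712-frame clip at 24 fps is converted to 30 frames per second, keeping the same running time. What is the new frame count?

165890 frames

Target frames = source frames × (target rate / source rate) = 132712 × (30)/(24) = 132712 × 5/4 = 165890.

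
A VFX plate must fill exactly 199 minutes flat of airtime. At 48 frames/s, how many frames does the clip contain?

573120 frames

199 min = 11940 s.
Frames = 11940 × 48 = 573120.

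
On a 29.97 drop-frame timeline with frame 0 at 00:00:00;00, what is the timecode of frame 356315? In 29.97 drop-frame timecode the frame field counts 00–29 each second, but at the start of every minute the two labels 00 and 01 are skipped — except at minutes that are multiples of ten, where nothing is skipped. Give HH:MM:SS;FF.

Each 10-minute DF block holds 10 × 60 × 30 − 9 × 2 = 17982 frames. 356315 ÷ 17982 → 19 full blocks, remainder 14657.
Within the partial block the first minute is 1800 frames and each further minute 1798, so 8 further minute boundaries passed. Total skipped labels = 18 × 19 + 2 × 8 = 358.
Non-drop label index = 356315 + 358 = 356673; at 30 labels/s that is 03:18:09:03, i.e. DF 03:18:09;03.

03:18:09;03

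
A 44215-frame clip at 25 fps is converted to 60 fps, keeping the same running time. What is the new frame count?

Target frames = source frames × (target rate / source rate) = 44215 × (60)/(25) = 44215 × 12/5 = 106116.

106116 frames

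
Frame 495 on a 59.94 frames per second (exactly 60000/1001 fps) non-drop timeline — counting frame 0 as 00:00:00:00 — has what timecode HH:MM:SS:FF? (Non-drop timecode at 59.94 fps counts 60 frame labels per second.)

00:00:08:15

495 ÷ 60 = 8 full seconds, remainder 15 frames.
8 s = 0 h 0 min 8 s.
Timecode: 00:00:08:15.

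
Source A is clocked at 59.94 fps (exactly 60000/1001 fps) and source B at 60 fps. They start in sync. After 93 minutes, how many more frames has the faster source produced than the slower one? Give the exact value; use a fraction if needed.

334800/1001 frames

93 min = 5580 s.
A emits 60000/1001 × 5580 = 334800000/1001 frames; B emits 60 × 5580 = 334800.
Difference = 334800/1001 frames (≈ 334.4655); B is ahead of A.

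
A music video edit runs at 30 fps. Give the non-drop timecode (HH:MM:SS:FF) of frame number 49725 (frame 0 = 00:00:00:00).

00:27:37:15

49725 ÷ 30 = 1657 full seconds, remainder 15 frames.
1657 s = 0 h 27 min 37 s.
Timecode: 00:27:37:15.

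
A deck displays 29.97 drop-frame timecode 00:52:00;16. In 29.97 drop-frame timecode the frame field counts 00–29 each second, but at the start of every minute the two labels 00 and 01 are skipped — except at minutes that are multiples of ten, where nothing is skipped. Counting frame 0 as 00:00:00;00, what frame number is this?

As if non-drop at 30 labels/s: (0 × 3600 + 52 × 60 + 0) × 30 + 16 = 93616.
Minute boundaries passed: 52; those not divisible by 10: 52 − 5 = 47; dropped labels = 2 × 47 = 94.
Actual frame index = 93616 − 94 = 93522.

93522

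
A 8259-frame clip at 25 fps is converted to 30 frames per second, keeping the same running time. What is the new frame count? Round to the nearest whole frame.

Frames at target rate = 8259 × (30) / (25) = 49554/5 ≈ 9910.800.
Nearest whole frame: 9911.

9911 frames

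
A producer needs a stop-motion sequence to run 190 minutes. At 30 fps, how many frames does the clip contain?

342000 frames

190 min = 11400 s.
Frames = 11400 × 30 = 342000.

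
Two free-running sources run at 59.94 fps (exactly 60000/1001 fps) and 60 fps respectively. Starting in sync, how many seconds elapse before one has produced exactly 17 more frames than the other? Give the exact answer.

17017/60 seconds

The gap grows by |60 − 60000/1001| = 60/1001 frames per second.
Time for a 17-frame gap: 17 ÷ (60/1001) = 17017/60 s.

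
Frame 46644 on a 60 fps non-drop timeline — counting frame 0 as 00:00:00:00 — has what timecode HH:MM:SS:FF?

00:12:57:24

46644 ÷ 60 = 777 full seconds, remainder 24 frames.
777 s = 0 h 12 min 57 s.
Timecode: 00:12:57:24.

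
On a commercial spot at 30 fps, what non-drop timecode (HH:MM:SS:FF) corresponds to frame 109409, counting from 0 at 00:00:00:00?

109409 ÷ 30 = 3646 full seconds, remainder 29 frames.
3646 s = 1 h 0 min 46 s.
Timecode: 01:00:46:29.

01:00:46:29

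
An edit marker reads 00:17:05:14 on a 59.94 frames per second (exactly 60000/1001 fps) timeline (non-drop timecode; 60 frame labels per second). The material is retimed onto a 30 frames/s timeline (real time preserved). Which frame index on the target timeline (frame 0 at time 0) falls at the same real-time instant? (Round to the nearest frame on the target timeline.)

frame 30788

Source frame index: (0×3600 + 17×60 + 5) × 60 + 14 = 61514.
Real time: 61514 / (60000/1001) = 30787757/30000 s.
Target frame: (30787757/30000) × (30) = 30787757/1000 ≈ 30787.757 → 30788.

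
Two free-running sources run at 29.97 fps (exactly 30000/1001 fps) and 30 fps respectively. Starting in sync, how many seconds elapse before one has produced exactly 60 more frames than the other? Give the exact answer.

The gap grows by |30 − 30000/1001| = 30/1001 frames per second.
Time for a 60-frame gap: 60 ÷ (30/1001) = 2002 s.

2002 seconds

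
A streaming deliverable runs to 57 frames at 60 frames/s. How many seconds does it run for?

Running time = 57 / (60) = 0.95 s.

0.95 seconds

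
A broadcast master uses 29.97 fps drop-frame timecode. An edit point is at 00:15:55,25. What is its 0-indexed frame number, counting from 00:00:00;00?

Complete 10-minute blocks: 1, each 17982 frames → 17982.
Remaining 5 whole minutes in the current block: 1800 + 4 × 1798 = 8992 frames.
Within the current minute: 55 × 30 + 25 − 2 = 1673 (labels ;00/;01 skipped at this minute). Total = 17982 + 8992 + 1673 = 28647.

28647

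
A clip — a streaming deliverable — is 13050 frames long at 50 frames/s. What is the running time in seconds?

Running time = 13050 / (50) = 261 s.

261 seconds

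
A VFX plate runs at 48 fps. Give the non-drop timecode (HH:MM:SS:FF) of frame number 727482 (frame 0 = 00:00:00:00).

04:12:35:42

727482 ÷ 48 = 15155 full seconds, remainder 42 frames.
15155 s = 4 h 12 min 35 s.
Timecode: 04:12:35:42.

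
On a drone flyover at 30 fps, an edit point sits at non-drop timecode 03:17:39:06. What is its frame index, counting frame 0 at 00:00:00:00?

355776

Total seconds to the label: (3 × 3600 + 17 × 60 + 39) = 11859.
Frame index = 11859 × 30 + 6 = 355776.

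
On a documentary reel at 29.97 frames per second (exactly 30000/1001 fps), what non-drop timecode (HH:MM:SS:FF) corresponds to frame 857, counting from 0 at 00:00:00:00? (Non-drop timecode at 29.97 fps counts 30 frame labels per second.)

857 ÷ 30 = 28 full seconds, remainder 17 frames.
28 s = 0 h 0 min 28 s.
Timecode: 00:00:28:17.

00:00:28:17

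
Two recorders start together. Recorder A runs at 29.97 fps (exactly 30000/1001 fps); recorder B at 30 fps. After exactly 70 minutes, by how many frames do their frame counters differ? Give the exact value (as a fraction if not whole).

70 min = 4200 s.
A emits 30000/1001 × 4200 = 18000000/143 frames; B emits 30 × 4200 = 126000.
Difference = 18000/143 frames (≈ 125.8741); B is ahead of A.

18000/143 frames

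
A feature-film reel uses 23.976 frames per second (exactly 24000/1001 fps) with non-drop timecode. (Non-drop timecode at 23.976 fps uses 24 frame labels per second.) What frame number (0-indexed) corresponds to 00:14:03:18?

20250

Total seconds to the label: (0 × 3600 + 14 × 60 + 3) = 843.
Frame index = 843 × 24 + 18 = 20250.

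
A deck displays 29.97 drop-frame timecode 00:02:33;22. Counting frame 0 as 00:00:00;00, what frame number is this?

Complete 10-minute blocks: 0, each 17982 frames → 0.
Remaining 2 whole minutes in the current block: 1800 + 1 × 1798 = 3598 frames.
Within the current minute: 33 × 30 + 22 − 2 = 1010 (labels ;00/;01 skipped at this minute). Total = 0 + 3598 + 1010 = 4608.

4608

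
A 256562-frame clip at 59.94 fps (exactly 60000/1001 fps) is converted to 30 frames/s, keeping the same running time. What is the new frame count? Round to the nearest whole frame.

Frames at target rate = 256562 × (30) / (60000/1001) = 128409281/1000 ≈ 128409.281.
Nearest whole frame: 128409.

128409 frames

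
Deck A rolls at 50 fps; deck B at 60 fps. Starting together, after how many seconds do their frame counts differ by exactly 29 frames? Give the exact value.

2.9 seconds

The gap grows by |60 − 50| = 10 frames per second.
Time for a 29-frame gap: 29 ÷ (10) = 2.9 s.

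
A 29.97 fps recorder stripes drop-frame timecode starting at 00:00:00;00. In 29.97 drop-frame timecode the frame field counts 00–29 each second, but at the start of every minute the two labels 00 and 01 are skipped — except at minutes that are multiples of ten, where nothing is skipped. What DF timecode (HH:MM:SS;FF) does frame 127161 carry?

Ten DF minutes hold 17982 frames, so frame 127161 lies in block 7 (frames 125874–143855) with 1287 frames into that block.
The block's first minute is 1800 frames and the rest 1798 each; 1287 frames reaches minute 0, so 7 × 18 + 0 × 2 = 126 labels have been skipped so far.
Adding those back, label number 127161 + 126 = 127287 at 30 labels/s is 4242 s + 27 f = 1 h 10 min 42 s frame 27, i.e. 01:10:42;27.

01:10:42;27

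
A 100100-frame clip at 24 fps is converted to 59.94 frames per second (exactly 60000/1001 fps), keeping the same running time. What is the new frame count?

Target frames = source frames × (target rate / source rate) = 100100 × (60000/1001)/(24) = 100100 × 2500/1001 = 250000.

250000 frames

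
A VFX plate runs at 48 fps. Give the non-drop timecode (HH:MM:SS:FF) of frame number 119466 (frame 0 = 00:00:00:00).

00:41:28:42

119466 ÷ 48 = 2488 full seconds, remainder 42 frames.
2488 s = 0 h 41 min 28 s.
Timecode: 00:41:28:42.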